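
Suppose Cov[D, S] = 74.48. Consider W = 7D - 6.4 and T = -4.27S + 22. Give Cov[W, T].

Cov[W, T] = a·c·Cov[D, S] = 7·(-4.27)·74.48 = -2226.2072. Additive constants drop out.

Cov[W, T] = -2226.2072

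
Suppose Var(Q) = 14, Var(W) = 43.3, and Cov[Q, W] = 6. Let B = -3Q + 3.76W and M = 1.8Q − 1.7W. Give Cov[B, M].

By bilinearity, Cov[B, M] = ac·Var(Q) + bd·Var(W) + (ad+bc)·Cov[Q, W], with a=-3, b=3.76, c=1.8, d=-1.7.
ac·Var(Q) = (-3)·1.8·14 = -75.6
bd·Var(W) = 3.76·(-1.7)·43.3 = -276.7736
(ad+bc)·Cov[Q, W] = (11.868)·6 = 71.208
Cov[B, M] = -75.6 + (-276.7736) + 71.208 = -281.1656.

Cov[B, M] = -281.1656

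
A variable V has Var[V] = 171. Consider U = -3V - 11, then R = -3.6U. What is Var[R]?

Var[R] = 19945.44

Var[U] = (-3)²·171 = 1539.
Var[R] = (-3.6)²·1539 = 19945.44.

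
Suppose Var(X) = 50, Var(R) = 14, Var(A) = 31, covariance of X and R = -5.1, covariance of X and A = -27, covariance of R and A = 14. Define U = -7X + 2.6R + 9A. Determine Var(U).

Var(U) = 9298.48

Var(U) = a²·Var(X) + b²·Var(R) + c²·Var(A) + 2ab·covariance of X and R + 2ac·covariance of X and A + 2bc·covariance of R and A, with a = -7, b = 2.6, c = 9.
= 2450 + 94.64 + 2511 + 185.64 + 3402 + 655.2
= 9298.48.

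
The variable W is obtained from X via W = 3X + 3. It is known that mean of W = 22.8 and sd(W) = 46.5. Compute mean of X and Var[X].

mean of X = 6.6, Var[X] = 240.25

From W = 3X + 3: mean of W = a·mean of X + b, so mean of X = (mean of W − b)/a = (22.8 − 3)/3 = 6.6.
Var[W] = 46.5² = 2162.25.
Var[W] = a²·Var[X], so Var[X] = 2162.25/3² = 240.25.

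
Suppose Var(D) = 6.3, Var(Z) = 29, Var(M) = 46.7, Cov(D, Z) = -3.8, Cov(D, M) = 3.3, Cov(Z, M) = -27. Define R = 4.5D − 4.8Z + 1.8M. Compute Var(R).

Var(R) = 1631.223

Var(R) = a²·Var(D) + b²·Var(Z) + c²·Var(M) + 2ab·Cov(D, Z) + 2ac·Cov(D, M) + 2bc·Cov(Z, M), with a = 4.5, b = -4.8, c = 1.8.
= 127.575 + 668.16 + 151.308 + 164.16 + 53.46 + 466.56
= 1631.223.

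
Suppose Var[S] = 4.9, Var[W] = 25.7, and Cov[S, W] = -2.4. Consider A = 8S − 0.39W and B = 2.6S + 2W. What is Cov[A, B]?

Cov[A, B] = 45.9076

By bilinearity, Cov[A, B] = ac·Var[S] + bd·Var[W] + (ad+bc)·Cov[S, W], with a=8, b=-0.39, c=2.6, d=2.
ac·Var[S] = 8·2.6·4.9 = 101.92
bd·Var[W] = (-0.39)·2·25.7 = -20.046
(ad+bc)·Cov[S, W] = (14.986)·(-2.4) = -35.9664
Cov[A, B] = 101.92 + (-20.046) + (-35.9664) = 45.9076.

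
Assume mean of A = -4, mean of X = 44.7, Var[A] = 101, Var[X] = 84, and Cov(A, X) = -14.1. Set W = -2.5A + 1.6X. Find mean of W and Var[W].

mean of W = (-2.5)·mean of A + 1.6·mean of X = (-2.5)·(-4) + 1.6·44.7 = 81.52.
Var[W] = a²·Var[A] + b²·Var[X] + 2ab·Cov(A, X) with a = -2.5, b = 1.6.
= (-2.5)²·101 + 1.6²·84 + 2·(-2.5)·1.6·(-14.1)
= 631.25 + 215.04 + 112.8 = 959.09.

mean of W = 81.52, Var[W] = 959.09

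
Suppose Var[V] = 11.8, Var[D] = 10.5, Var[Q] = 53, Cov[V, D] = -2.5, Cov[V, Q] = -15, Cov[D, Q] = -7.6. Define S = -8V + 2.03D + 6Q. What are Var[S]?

Var[S] = 4042.53345

Var[S] = a²·Var[V] + b²·Var[D] + c²·Var[Q] + 2ab·Cov[V, D] + 2ac·Cov[V, Q] + 2bc·Cov[D, Q], with a = -8, b = 2.03, c = 6.
= 755.2 + 43.26945 + 1908 + 81.2 + 1440 + (-185.136)
= 4042.53345.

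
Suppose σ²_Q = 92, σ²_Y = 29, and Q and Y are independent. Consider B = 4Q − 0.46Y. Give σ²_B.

σ²_B = 1478.1364

σ²_B = a²·σ²_Q + b²·σ²_Y + 2ab·Cov[Q, Y] with a = 4, b = -0.46.
Independence gives Cov[Q, Y] = 0.
= 4²·92 + (-0.46)²·29 + 2·4·(-0.46)·0
= 1472 + 6.1364 + 0 = 1478.1364.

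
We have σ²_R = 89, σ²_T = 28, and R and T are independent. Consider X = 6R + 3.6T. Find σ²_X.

σ²_X = a²·σ²_R + b²·σ²_T + 2ab·Cov[R, T] with a = 6, b = 3.6.
Independence gives Cov[R, T] = 0.
= 6²·89 + 3.6²·28 + 2·6·3.6·0
= 3204 + 362.88 + 0 = 3566.88.

σ²_X = 3566.88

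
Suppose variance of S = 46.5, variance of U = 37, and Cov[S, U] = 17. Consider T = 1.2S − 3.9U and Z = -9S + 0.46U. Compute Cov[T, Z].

Cov[T, Z] = 37.506

By bilinearity, Cov[T, Z] = ac·variance of S + bd·variance of U + (ad+bc)·Cov[S, U], with a=1.2, b=-3.9, c=-9, d=0.46.
ac·variance of S = 1.2·(-9)·46.5 = -502.2
bd·variance of U = (-3.9)·0.46·37 = -66.378
(ad+bc)·Cov[S, U] = (35.652)·17 = 606.084
Cov[T, Z] = -502.2 + (-66.378) + 606.084 = 37.506.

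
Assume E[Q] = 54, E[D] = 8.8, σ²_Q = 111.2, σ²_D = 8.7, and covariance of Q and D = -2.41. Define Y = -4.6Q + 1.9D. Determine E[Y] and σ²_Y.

E[Y] = (-4.6)·E[Q] + 1.9·E[D] = (-4.6)·54 + 1.9·8.8 = -231.68.
σ²_Y = a²·σ²_Q + b²·σ²_D + 2ab·covariance of Q and D with a = -4.6, b = 1.9.
= (-4.6)²·111.2 + 1.9²·8.7 + 2·(-4.6)·1.9·(-2.41)
= 2352.992 + 31.407 + 42.1268 = 2426.5258.

E[Y] = -231.68, σ²_Y = 2426.5258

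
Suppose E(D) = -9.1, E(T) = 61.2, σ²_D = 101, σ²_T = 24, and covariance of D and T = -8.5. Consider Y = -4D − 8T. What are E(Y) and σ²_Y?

E(Y) = -453.2, σ²_Y = 2608

E(Y) = (-4)·E(D) + (-8)·E(T) = (-4)·(-9.1) + (-8)·61.2 = -453.2.
σ²_Y = a²·σ²_D + b²·σ²_T + 2ab·covariance of D and T with a = -4, b = -8.
= (-4)²·101 + (-8)²·24 + 2·(-4)·(-8)·(-8.5)
= 1616 + 1536 + (-544) = 2608.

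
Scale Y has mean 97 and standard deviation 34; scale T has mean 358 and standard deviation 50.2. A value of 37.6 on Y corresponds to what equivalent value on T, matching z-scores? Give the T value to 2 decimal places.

z = (37.6 − 97)/34 ≈ -1.7471.
T = 358 + z·50.2 = 358 + (37.6 − 97)·50.2/34 ≈ 270.30.

T = 270.30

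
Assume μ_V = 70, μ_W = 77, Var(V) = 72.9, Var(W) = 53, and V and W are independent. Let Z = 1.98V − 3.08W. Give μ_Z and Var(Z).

μ_Z = 1.98·μ_V + (-3.08)·μ_W = 1.98·70 + (-3.08)·77 = -98.56.
Var(Z) = a²·Var(V) + b²·Var(W) + 2ab·Cov[V, W] with a = 1.98, b = -3.08.
Independence gives Cov[V, W] = 0.
= 1.98²·72.9 + (-3.08)²·53 + 2·1.98·(-3.08)·0
= 285.79716 + 502.7792 + 0 = 788.57636.

μ_Z = -98.56, Var(Z) = 788.57636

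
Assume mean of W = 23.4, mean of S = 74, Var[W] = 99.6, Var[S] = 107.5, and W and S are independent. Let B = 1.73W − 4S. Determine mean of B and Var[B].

mean of B = 1.73·mean of W + (-4)·mean of S = 1.73·23.4 + (-4)·74 = -255.518.
Var[B] = a²·Var[W] + b²·Var[S] + 2ab·covariance of W and S with a = 1.73, b = -4.
Independence gives covariance of W and S = 0.
= 1.73²·99.6 + (-4)²·107.5 + 2·1.73·(-4)·0
= 298.09284 + 1720 + 0 = 2018.09284.

mean of B = -255.518, Var[B] = 2018.09284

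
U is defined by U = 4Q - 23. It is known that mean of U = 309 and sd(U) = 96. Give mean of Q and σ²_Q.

mean of Q = 83, σ²_Q = 576

From U = 4Q - 23: mean of U = a·mean of Q + b, so mean of Q = (mean of U − b)/a = (309 − (-23))/4 = 83.
σ²_U = 96² = 9216.
σ²_U = a²·σ²_Q, so σ²_Q = 9216/4² = 576.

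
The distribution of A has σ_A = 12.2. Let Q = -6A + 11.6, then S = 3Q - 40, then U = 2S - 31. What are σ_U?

σ_U = 439.2

σ_Q = |-6|·12.2 = 73.2.
σ_S = |3|·73.2 = 219.6.
σ_U = |2|·219.6 = 439.2.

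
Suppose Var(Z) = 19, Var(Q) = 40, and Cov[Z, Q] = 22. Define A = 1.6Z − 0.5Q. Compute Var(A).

Var(A) = 23.44

Var(A) = a²·Var(Z) + b²·Var(Q) + 2ab·Cov[Z, Q] with a = 1.6, b = -0.5.
= 1.6²·19 + (-0.5)²·40 + 2·1.6·(-0.5)·22
= 48.64 + 10 + (-35.2) = 23.44.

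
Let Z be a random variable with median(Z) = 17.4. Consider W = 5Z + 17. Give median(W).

A linear map preserves order up to sign, so median(W) = a·median(Z) + b = 5·17.4 + 17 = 104.

median(W) = 104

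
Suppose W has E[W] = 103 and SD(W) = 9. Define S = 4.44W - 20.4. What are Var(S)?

Var(S) = 1596.8016

S = 4.44W - 20.4 is linear with a = 4.44, b = -20.4.
Var(W) = 9² = 81.
Var(S) = a²·Var(W) = 4.44²·81 = 1596.8016 (the additive constant -20.4 does not affect variance).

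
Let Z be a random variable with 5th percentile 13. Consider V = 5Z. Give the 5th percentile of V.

5th percentile of V = 65

Since a = 5 > 0 the transformation is increasing, so the 5th percentile of V = a·(P_{5} of Z) + b = 5·13 = 65.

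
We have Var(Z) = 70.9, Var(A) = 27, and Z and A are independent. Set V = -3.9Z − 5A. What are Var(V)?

Var(V) = 1753.389

Var(V) = a²·Var(Z) + b²·Var(A) + 2ab·Cov[Z, A] with a = -3.9, b = -5.
Independence gives Cov[Z, A] = 0.
= (-3.9)²·70.9 + (-5)²·27 + 2·(-3.9)·(-5)·0
= 1078.389 + 675 + 0 = 1753.389.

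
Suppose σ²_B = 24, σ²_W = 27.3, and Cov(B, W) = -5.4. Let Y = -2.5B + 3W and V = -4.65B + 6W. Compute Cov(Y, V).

Cov(Y, V) = 926.73

By bilinearity, Cov(Y, V) = ac·σ²_B + bd·σ²_W + (ad+bc)·Cov(B, W), with a=-2.5, b=3, c=-4.65, d=6.
ac·σ²_B = (-2.5)·(-4.65)·24 = 279
bd·σ²_W = 3·6·27.3 = 491.4
(ad+bc)·Cov(B, W) = (-28.95)·(-5.4) = 156.33
Cov(Y, V) = 279 + 491.4 + 156.33 = 926.73.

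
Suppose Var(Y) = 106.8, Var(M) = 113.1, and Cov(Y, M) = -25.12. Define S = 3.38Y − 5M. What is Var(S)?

Var(S) = 4896.68192

Var(S) = a²·Var(Y) + b²·Var(M) + 2ab·Cov(Y, M) with a = 3.38, b = -5.
= 3.38²·106.8 + (-5)²·113.1 + 2·3.38·(-5)·(-25.12)
= 1220.12592 + 2827.5 + 849.056 = 4896.68192.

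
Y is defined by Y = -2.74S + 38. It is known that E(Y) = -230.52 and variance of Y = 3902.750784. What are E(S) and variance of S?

E(S) = 98, variance of S = 519.84

From Y = -2.74S + 38: E(Y) = a·E(S) + b, so E(S) = (E(Y) − b)/a = (-230.52 − 38)/(-2.74) = 98.
variance of Y = a²·variance of S, so variance of S = 3902.750784/(-2.74)² = 519.84.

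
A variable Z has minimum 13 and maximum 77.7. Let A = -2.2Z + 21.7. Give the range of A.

Range(A) = 142.34

Range of Z = 77.7 − 13 = 64.7.
Range(A) = |a|·Range(Z) = |-2.2|·64.7 = 142.34.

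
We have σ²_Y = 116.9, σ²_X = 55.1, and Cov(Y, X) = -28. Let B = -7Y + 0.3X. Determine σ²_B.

σ²_B = a²·σ²_Y + b²·σ²_X + 2ab·Cov(Y, X) with a = -7, b = 0.3.
= (-7)²·116.9 + 0.3²·55.1 + 2·(-7)·0.3·(-28)
= 5728.1 + 4.959 + 117.6 = 5850.659.

σ²_B = 5850.659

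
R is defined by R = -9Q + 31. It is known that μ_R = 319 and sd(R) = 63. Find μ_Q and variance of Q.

From R = -9Q + 31: μ_R = a·μ_Q + b, so μ_Q = (μ_R − b)/a = (319 − 31)/(-9) = -32.
variance of R = 63² = 3969.
variance of R = a²·variance of Q, so variance of Q = 3969/(-9)² = 49.

μ_Q = -32, variance of Q = 49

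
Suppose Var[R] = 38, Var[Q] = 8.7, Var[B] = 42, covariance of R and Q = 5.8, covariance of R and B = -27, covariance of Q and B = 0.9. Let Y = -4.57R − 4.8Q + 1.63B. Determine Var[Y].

Var[Y] = 1748.2898

Var[Y] = a²·Var[R] + b²·Var[Q] + c²·Var[B] + 2ab·covariance of R and Q + 2ac·covariance of R and B + 2bc·covariance of Q and B, with a = -4.57, b = -4.8, c = 1.63.
= 793.6262 + 200.448 + 111.5898 + 254.4576 + 402.2514 + (-14.0832)
= 1748.2898.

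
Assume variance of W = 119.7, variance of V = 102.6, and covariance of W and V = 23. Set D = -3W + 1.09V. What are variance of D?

variance of D = a²·variance of W + b²·variance of V + 2ab·covariance of W and V with a = -3, b = 1.09.
= (-3)²·119.7 + 1.09²·102.6 + 2·(-3)·1.09·23
= 1077.3 + 121.89906 + (-150.42) = 1048.77906.

variance of D = 1048.77906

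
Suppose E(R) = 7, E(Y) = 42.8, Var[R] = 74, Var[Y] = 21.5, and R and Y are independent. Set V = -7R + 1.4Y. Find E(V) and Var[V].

E(V) = 10.92, Var[V] = 3668.14

E(V) = (-7)·E(R) + 1.4·E(Y) = (-7)·7 + 1.4·42.8 = 10.92.
Var[V] = a²·Var[R] + b²·Var[Y] + 2ab·Cov[R, Y] with a = -7, b = 1.4.
Independence gives Cov[R, Y] = 0.
= (-7)²·74 + 1.4²·21.5 + 2·(-7)·1.4·0
= 3626 + 42.14 + 0 = 3668.14.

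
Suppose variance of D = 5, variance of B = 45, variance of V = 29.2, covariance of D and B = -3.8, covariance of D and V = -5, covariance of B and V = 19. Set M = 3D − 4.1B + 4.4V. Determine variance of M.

variance of M = 642.722

variance of M = a²·variance of D + b²·variance of B + c²·variance of V + 2ab·covariance of D and B + 2ac·covariance of D and V + 2bc·covariance of B and V, with a = 3, b = -4.1, c = 4.4.
= 45 + 756.45 + 565.312 + 93.48 + (-132) + (-685.52)
= 642.722.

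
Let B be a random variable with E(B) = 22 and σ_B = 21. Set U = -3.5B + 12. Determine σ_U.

σ_U = 73.5

U = -3.5B + 12 is linear with a = -3.5, b = 12.
σ_U = |a|·σ_B = |-3.5|·21 = 73.5.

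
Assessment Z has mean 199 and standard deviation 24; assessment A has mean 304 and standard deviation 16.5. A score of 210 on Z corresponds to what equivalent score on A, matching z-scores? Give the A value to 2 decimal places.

z = (210 − 199)/24 ≈ 0.4583.
A = 304 + z·16.5 = 304 + (210 − 199)·16.5/24 ≈ 311.56.

A = 311.56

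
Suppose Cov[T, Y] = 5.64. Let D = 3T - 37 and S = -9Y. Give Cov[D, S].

Cov[D, S] = -152.28

Cov[D, S] = a·c·Cov[T, Y] = 3·(-9)·5.64 = -152.28. Additive constants drop out.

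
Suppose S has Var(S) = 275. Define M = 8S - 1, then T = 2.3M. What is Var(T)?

Var(M) = 8²·275 = 17600.
Var(T) = 2.3²·17600 = 93104.

Var(T) = 93104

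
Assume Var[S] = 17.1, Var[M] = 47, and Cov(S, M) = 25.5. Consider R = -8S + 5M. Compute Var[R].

Var[R] = a²·Var[S] + b²·Var[M] + 2ab·Cov(S, M) with a = -8, b = 5.
= (-8)²·17.1 + 5²·47 + 2·(-8)·5·25.5
= 1094.4 + 1175 + (-2040) = 229.4.

Var[R] = 229.4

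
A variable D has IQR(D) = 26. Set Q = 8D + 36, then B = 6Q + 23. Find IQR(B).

IQR(Q) = |8|·26 = 208.
IQR(B) = |6|·208 = 1248.

IQR(B) = 1248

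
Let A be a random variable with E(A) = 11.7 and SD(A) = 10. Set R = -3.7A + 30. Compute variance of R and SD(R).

variance of R = 1369, SD(R) = 37

R = -3.7A + 30 is linear with a = -3.7, b = 30.
variance of A = 10² = 100.
variance of R = a²·variance of A = (-3.7)²·100 = 1369 (the additive constant 30 does not affect variance).
SD(R) = |a|·SD(A) = |-3.7|·10 = 37.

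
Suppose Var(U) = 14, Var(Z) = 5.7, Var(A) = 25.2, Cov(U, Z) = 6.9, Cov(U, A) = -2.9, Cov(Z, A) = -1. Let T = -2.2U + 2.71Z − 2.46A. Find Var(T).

Var(T) = 161.78969

Var(T) = a²·Var(U) + b²·Var(Z) + c²·Var(A) + 2ab·Cov(U, Z) + 2ac·Cov(U, A) + 2bc·Cov(Z, A), with a = -2.2, b = 2.71, c = -2.46.
= 67.76 + 41.86137 + 152.50032 + (-82.2756) + (-31.3896) + 13.3332
= 161.78969.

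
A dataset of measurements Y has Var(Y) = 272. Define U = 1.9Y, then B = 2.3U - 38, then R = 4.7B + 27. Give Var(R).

Var(U) = 1.9²·272 = 981.92.
Var(B) = 2.3²·981.92 = 5194.3568.
Var(R) = 4.7²·5194.3568 = 114743.341712.

Var(R) = 114743.341712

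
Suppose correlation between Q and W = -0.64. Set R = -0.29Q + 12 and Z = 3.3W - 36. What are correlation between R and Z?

Linear rescalings preserve |correlation|; the slopes -0.29 and 3.3 have opposite signs, so the correlation flips sign: correlation between R and Z = −correlation between Q and W = 0.64.

correlation between R and Z = 0.64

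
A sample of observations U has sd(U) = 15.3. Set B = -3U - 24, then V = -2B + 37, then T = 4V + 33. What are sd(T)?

sd(B) = |-3|·15.3 = 45.9.
sd(V) = |-2|·45.9 = 91.8.
sd(T) = |4|·91.8 = 367.2.

sd(T) = 367.2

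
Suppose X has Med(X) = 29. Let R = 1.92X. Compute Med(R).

A linear map preserves order up to sign, so Med(R) = a·Med(X) + b = 1.92·29 = 55.68.

Med(R) = 55.68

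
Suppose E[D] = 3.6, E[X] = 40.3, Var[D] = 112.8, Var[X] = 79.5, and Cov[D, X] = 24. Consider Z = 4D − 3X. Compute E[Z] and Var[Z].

E[Z] = -106.5, Var[Z] = 1944.3

E[Z] = 4·E[D] + (-3)·E[X] = 4·3.6 + (-3)·40.3 = -106.5.
Var[Z] = a²·Var[D] + b²·Var[X] + 2ab·Cov[D, X] with a = 4, b = -3.
= 4²·112.8 + (-3)²·79.5 + 2·4·(-3)·24
= 1804.8 + 715.5 + (-576) = 1944.3.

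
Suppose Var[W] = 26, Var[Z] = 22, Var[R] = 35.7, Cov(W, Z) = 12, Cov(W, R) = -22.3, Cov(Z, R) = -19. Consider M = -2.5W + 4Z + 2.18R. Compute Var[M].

Var[M] = a²·Var[W] + b²·Var[Z] + c²·Var[R] + 2ab·Cov(W, Z) + 2ac·Cov(W, R) + 2bc·Cov(Z, R), with a = -2.5, b = 4, c = 2.18.
= 162.5 + 352 + 169.66068 + (-240) + 243.07 + (-331.36)
= 355.87068.

Var[M] = 355.87068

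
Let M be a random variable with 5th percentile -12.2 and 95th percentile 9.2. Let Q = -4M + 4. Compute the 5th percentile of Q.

Since a = -4 < 0 the transformation is decreasing, reversing order: the 5th percentile of Q corresponds to the 95th percentile of M.
So P_{5}(Q) = a·P_{95}(M) + b = (-4)·9.2 + 4 = -32.8.

5th percentile of Q = -32.8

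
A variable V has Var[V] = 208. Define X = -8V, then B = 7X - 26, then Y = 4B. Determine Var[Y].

Var[Y] = 10436608

Var[X] = (-8)²·208 = 13312.
Var[B] = 7²·13312 = 652288.
Var[Y] = 4²·652288 = 10436608.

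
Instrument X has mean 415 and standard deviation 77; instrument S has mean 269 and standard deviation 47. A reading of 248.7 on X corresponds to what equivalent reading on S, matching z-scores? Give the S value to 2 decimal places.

z = (248.7 − 415)/77 ≈ -2.1597.
S = 269 + z·47 = 269 + (248.7 − 415)·47/77 ≈ 167.49.

S = 167.49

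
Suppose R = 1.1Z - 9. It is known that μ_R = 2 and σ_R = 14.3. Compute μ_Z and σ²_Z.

From R = 1.1Z - 9: μ_R = a·μ_Z + b, so μ_Z = (μ_R − b)/a = (2 − (-9))/1.1 = 10.
σ²_R = 14.3² = 204.49.
σ²_R = a²·σ²_Z, so σ²_Z = 204.49/1.1² = 169.

μ_Z = 10, σ²_Z = 169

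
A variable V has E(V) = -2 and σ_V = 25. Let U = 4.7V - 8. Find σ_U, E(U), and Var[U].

σ_U = 117.5, E(U) = -17.4, Var[U] = 13806.25

U = 4.7V - 8 is linear with a = 4.7, b = -8.
σ_U = |a|·σ_V = |4.7|·25 = 117.5.
E(U) = a·E(V) + b = 4.7·(-2) + (-8) = -17.4.
Var[V] = 25² = 625.
Var[U] = a²·Var[V] = 4.7²·625 = 13806.25 (the additive constant -8 does not affect variance).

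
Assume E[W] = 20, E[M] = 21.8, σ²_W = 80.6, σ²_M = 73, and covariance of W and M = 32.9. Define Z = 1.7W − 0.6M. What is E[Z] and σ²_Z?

E[Z] = 1.7·E[W] + (-0.6)·E[M] = 1.7·20 + (-0.6)·21.8 = 20.92.
σ²_Z = a²·σ²_W + b²·σ²_M + 2ab·covariance of W and M with a = 1.7, b = -0.6.
= 1.7²·80.6 + (-0.6)²·73 + 2·1.7·(-0.6)·32.9
= 232.934 + 26.28 + (-67.116) = 192.098.

E[Z] = 20.92, σ²_Z = 192.098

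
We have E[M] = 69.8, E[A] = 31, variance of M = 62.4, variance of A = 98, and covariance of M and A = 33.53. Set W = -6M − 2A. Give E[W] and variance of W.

E[W] = (-6)·E[M] + (-2)·E[A] = (-6)·69.8 + (-2)·31 = -480.8.
variance of W = a²·variance of M + b²·variance of A + 2ab·covariance of M and A with a = -6, b = -2.
= (-6)²·62.4 + (-2)²·98 + 2·(-6)·(-2)·33.53
= 2246.4 + 392 + 804.72 = 3443.12.

E[W] = -480.8, variance of W = 3443.12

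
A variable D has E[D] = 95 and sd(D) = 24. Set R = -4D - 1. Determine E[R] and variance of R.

E[R] = -381, variance of R = 9216

R = -4D - 1 is linear with a = -4, b = -1.
E[R] = a·E[D] + b = (-4)·95 + (-1) = -381.
variance of D = 24² = 576.
variance of R = a²·variance of D = (-4)²·576 = 9216 (the additive constant -1 does not affect variance).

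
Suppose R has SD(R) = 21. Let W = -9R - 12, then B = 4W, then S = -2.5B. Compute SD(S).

SD(S) = 1890

SD(W) = |-9|·21 = 189.
SD(B) = |4|·189 = 756.
SD(S) = |-2.5|·756 = 1890.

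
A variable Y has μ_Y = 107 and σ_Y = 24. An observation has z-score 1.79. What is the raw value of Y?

Y = 149.96

Y = μ_Y + z·σ_Y = 107 + 1.79·24 = 149.96.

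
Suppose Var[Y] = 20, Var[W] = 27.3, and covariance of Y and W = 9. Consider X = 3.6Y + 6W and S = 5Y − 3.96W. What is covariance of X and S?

By bilinearity, covariance of X and S = ac·Var[Y] + bd·Var[W] + (ad+bc)·covariance of Y and W, with a=3.6, b=6, c=5, d=-3.96.
ac·Var[Y] = 3.6·5·20 = 360
bd·Var[W] = 6·(-3.96)·27.3 = -648.648
(ad+bc)·covariance of Y and W = (15.744)·9 = 141.696
covariance of X and S = 360 + (-648.648) + 141.696 = -146.952.

covariance of X and S = -146.952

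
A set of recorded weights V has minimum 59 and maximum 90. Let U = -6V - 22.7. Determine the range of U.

Range of V = 90 − 59 = 31.
Range(U) = |a|·Range(V) = |-6|·31 = 186.

Range(U) = 186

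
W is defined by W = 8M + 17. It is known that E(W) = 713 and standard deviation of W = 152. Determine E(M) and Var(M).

E(M) = 87, Var(M) = 361

From W = 8M + 17: E(W) = a·E(M) + b, so E(M) = (E(W) − b)/a = (713 − 17)/8 = 87.
Var(W) = 152² = 23104.
Var(W) = a²·Var(M), so Var(M) = 23104/8² = 361.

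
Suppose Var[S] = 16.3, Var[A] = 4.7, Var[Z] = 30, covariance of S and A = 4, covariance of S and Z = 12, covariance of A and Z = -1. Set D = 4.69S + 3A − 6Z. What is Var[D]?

Var[D] = a²·Var[S] + b²·Var[A] + c²·Var[Z] + 2ab·covariance of S and A + 2ac·covariance of S and Z + 2bc·covariance of A and Z, with a = 4.69, b = 3, c = -6.
= 358.53643 + 42.3 + 1080 + 112.56 + (-675.36) + 36
= 954.03643.

Var[D] = 954.03643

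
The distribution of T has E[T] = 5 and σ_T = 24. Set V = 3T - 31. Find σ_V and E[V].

σ_V = 72, E[V] = -16

V = 3T - 31 is linear with a = 3, b = -31.
σ_V = |a|·σ_T = |3|·24 = 72.
E[V] = a·E[T] + b = 3·5 + (-31) = -16.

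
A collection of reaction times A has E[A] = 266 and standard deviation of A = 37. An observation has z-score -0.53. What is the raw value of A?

A = 246.39

A = E[A] + z·standard deviation of A = 266 + (-0.53)·37 = 246.39.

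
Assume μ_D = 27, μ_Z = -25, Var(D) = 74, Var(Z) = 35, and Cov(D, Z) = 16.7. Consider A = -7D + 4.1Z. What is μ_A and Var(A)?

μ_A = -291.5, Var(A) = 3255.77

μ_A = (-7)·μ_D + 4.1·μ_Z = (-7)·27 + 4.1·(-25) = -291.5.
Var(A) = a²·Var(D) + b²·Var(Z) + 2ab·Cov(D, Z) with a = -7, b = 4.1.
= (-7)²·74 + 4.1²·35 + 2·(-7)·4.1·16.7
= 3626 + 588.35 + (-958.58) = 3255.77.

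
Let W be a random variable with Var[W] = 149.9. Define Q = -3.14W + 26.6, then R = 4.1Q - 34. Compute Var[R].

Var[R] = 24844.4074124

Var[Q] = (-3.14)²·149.9 = 1477.95404.
Var[R] = 4.1²·1477.95404 = 24844.4074124.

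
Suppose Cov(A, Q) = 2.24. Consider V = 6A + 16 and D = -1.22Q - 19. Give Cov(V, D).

Cov(V, D) = a·c·Cov(A, Q) = 6·(-1.22)·2.24 = -16.3968. Additive constants drop out.

Cov(V, D) = -16.3968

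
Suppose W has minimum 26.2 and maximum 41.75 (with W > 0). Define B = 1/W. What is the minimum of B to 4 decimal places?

min(B) = 0.024

1/W is decreasing on this domain, so min(B) comes from max(W) = 41.75: min(B) = 1/(41.75) ≈ 0.024.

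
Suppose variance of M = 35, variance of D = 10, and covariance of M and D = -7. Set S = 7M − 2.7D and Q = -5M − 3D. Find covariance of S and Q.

covariance of S and Q = -1091.5

By bilinearity, covariance of S and Q = ac·variance of M + bd·variance of D + (ad+bc)·covariance of M and D, with a=7, b=-2.7, c=-5, d=-3.
ac·variance of M = 7·(-5)·35 = -1225
bd·variance of D = (-2.7)·(-3)·10 = 81
(ad+bc)·covariance of M and D = (-7.5)·(-7) = 52.5
covariance of S and Q = -1225 + 81 + 52.5 = -1091.5.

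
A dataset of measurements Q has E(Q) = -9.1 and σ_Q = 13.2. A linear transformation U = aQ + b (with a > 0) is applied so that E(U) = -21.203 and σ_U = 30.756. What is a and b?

σ_U = a·σ_Q (a > 0), so a = 30.756/13.2 = 2.33.
E(U) = a·E(Q) + b, so b = -21.203 − 2.33·(-9.1) = 0.

a = 2.33, b = 0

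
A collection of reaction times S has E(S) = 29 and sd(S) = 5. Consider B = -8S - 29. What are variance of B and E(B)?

variance of B = 1600, E(B) = -261

B = -8S - 29 is linear with a = -8, b = -29.
variance of S = 5² = 25.
variance of B = a²·variance of S = (-8)²·25 = 1600 (the additive constant -29 does not affect variance).
E(B) = a·E(S) + b = (-8)·29 + (-29) = -261.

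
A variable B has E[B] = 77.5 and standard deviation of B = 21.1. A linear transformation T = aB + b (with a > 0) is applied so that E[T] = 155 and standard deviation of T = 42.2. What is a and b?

a = 2, b = 0

standard deviation of T = a·standard deviation of B (a > 0), so a = 42.2/21.1 = 2.
E[T] = a·E[B] + b, so b = 155 − 2·77.5 = 0.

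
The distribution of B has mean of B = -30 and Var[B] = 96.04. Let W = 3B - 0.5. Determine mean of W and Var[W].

W = 3B - 0.5 is linear with a = 3, b = -0.5.
mean of W = a·mean of B + b = 3·(-30) + (-0.5) = -90.5.
Var[W] = a²·Var[B] = 3²·96.04 = 864.36 (the additive constant -0.5 does not affect variance).

mean of W = -90.5, Var[W] = 864.36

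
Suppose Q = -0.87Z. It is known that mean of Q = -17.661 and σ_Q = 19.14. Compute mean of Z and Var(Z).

From Q = -0.87Z: mean of Q = a·mean of Z + b, so mean of Z = (mean of Q − b)/a = (-17.661 − 0)/(-0.87) = 20.3.
Var(Q) = 19.14² = 366.3396.
Var(Q) = a²·Var(Z), so Var(Z) = 366.3396/(-0.87)² = 484.

mean of Z = 20.3, Var(Z) = 484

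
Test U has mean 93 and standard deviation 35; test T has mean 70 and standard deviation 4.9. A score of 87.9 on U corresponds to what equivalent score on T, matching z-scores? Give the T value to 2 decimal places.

z = (87.9 − 93)/35 ≈ -0.1457.
T = 70 + z·4.9 = 70 + (87.9 − 93)·4.9/35 ≈ 69.29.

T = 69.29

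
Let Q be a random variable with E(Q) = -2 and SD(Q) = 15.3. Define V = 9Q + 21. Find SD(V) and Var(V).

SD(V) = 137.7, Var(V) = 18961.29

V = 9Q + 21 is linear with a = 9, b = 21.
SD(V) = |a|·SD(Q) = |9|·15.3 = 137.7.
Var(Q) = 15.3² = 234.09.
Var(V) = a²·Var(Q) = 9²·234.09 = 18961.29 (the additive constant 21 does not affect variance).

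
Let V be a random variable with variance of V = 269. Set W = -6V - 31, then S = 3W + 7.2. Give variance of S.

variance of S = 87156

variance of W = (-6)²·269 = 9684.
variance of S = 3²·9684 = 87156.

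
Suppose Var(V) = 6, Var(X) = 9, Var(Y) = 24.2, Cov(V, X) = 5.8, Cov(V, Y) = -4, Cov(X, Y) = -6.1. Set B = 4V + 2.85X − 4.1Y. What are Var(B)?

Var(B) = a²·Var(V) + b²·Var(X) + c²·Var(Y) + 2ab·Cov(V, X) + 2ac·Cov(V, Y) + 2bc·Cov(X, Y), with a = 4, b = 2.85, c = -4.1.
= 96 + 73.1025 + 406.802 + 132.24 + 131.2 + 142.557
= 981.9015.

Var(B) = 981.9015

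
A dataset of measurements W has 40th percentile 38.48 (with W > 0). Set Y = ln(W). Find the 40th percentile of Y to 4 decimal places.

40th percentile of Y = 3.6501

ln(W) is increasing, so P_{40}(Y) = g(P_{40}(W)) ≈ 3.6501.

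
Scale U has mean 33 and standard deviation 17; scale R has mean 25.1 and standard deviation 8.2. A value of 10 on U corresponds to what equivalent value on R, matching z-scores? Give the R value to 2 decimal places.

R = 14.01

z = (10 − 33)/17 ≈ -1.3529.
R = 25.1 + z·8.2 = 25.1 + (10 − 33)·8.2/17 ≈ 14.01.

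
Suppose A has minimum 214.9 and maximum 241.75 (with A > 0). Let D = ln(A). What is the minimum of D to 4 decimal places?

ln(A) is increasing on this domain, so min(D) comes from min(A) = 214.9: min(D) = ln(214.9) ≈ 5.3702.

min(D) = 5.3702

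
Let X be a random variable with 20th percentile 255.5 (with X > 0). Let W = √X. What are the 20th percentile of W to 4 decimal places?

√X is increasing, so P_{20}(W) = g(P_{20}(X)) ≈ 15.9844.

20th percentile of W = 15.9844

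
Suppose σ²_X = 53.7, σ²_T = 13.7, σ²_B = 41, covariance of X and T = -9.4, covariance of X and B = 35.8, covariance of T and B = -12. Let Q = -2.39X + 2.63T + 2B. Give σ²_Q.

σ²_Q = a²·σ²_X + b²·σ²_T + c²·σ²_B + 2ab·covariance of X and T + 2ac·covariance of X and B + 2bc·covariance of T and B, with a = -2.39, b = 2.63, c = 2.
= 306.73977 + 94.76153 + 164 + 118.17116 + (-342.248) + (-126.24)
= 215.18446.

σ²_Q = 215.18446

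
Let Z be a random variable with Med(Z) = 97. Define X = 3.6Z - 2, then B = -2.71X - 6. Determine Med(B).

Med(B) = -946.912

Med(X) = 3.6·97 + (-2) = 347.2.
Med(B) = (-2.71)·347.2 + (-6) = -946.912.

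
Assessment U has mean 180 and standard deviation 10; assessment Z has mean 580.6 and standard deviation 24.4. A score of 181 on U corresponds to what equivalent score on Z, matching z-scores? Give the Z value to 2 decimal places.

z = (181 − 180)/10 = 0.1.
Z = 580.6 + z·24.4 = 580.6 + (181 − 180)·24.4/10 = 583.04.

Z = 583.04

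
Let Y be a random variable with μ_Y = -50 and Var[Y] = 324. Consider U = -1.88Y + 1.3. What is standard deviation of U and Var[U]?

standard deviation of U = 33.84, Var[U] = 1145.1456

U = -1.88Y + 1.3 is linear with a = -1.88, b = 1.3.
standard deviation of Y = √324 = 18.
standard deviation of U = |a|·standard deviation of Y = |-1.88|·18 = 33.84.
Var[U] = a²·Var[Y] = (-1.88)²·324 = 1145.1456 (the additive constant 1.3 does not affect variance).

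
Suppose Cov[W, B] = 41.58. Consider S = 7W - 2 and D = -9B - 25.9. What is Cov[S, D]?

Cov[S, D] = a·c·Cov[W, B] = 7·(-9)·41.58 = -2619.54. Additive constants drop out.

Cov[S, D] = -2619.54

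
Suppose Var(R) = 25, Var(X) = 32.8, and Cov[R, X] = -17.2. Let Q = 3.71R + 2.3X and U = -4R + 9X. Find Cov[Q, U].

Cov[Q, U] = -108.108

By bilinearity, Cov[Q, U] = ac·Var(R) + bd·Var(X) + (ad+bc)·Cov[R, X], with a=3.71, b=2.3, c=-4, d=9.
ac·Var(R) = 3.71·(-4)·25 = -371
bd·Var(X) = 2.3·9·32.8 = 678.96
(ad+bc)·Cov[R, X] = (24.19)·(-17.2) = -416.068
Cov[Q, U] = -371 + 678.96 + (-416.068) = -108.108.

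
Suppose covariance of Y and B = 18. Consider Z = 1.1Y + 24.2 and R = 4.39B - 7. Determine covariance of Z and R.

covariance of Z and R = a·c·covariance of Y and B = 1.1·4.39·18 = 86.922. Additive constants drop out.

covariance of Z and R = 86.922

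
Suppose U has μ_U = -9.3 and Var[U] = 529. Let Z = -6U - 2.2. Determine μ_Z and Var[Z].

μ_Z = 53.6, Var[Z] = 19044

Z = -6U - 2.2 is linear with a = -6, b = -2.2.
μ_Z = a·μ_U + b = (-6)·(-9.3) + (-2.2) = 53.6.
Var[Z] = a²·Var[U] = (-6)²·529 = 19044 (the additive constant -2.2 does not affect variance).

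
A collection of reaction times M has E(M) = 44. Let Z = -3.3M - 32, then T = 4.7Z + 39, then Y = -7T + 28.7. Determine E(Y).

E(Z) = (-3.3)·44 + (-32) = -177.2.
E(T) = 4.7·(-177.2) + 39 = -793.84.
E(Y) = (-7)·(-793.84) + 28.7 = 5585.58.

E(Y) = 5585.58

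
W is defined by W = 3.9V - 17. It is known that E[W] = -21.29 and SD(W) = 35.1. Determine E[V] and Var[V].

E[V] = -1.1, Var[V] = 81

From W = 3.9V - 17: E[W] = a·E[V] + b, so E[V] = (E[W] − b)/a = (-21.29 − (-17))/3.9 = -1.1.
Var[W] = 35.1² = 1232.01.
Var[W] = a²·Var[V], so Var[V] = 1232.01/3.9² = 81.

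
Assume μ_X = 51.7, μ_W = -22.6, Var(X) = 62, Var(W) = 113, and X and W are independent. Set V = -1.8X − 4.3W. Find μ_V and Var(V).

μ_V = 4.12, Var(V) = 2290.25

μ_V = (-1.8)·μ_X + (-4.3)·μ_W = (-1.8)·51.7 + (-4.3)·(-22.6) = 4.12.
Var(V) = a²·Var(X) + b²·Var(W) + 2ab·Cov[X, W] with a = -1.8, b = -4.3.
Independence gives Cov[X, W] = 0.
= (-1.8)²·62 + (-4.3)²·113 + 2·(-1.8)·(-4.3)·0
= 200.88 + 2089.37 + 0 = 2290.25.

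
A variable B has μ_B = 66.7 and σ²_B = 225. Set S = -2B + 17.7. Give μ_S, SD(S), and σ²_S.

μ_S = -115.7, SD(S) = 30, σ²_S = 900

S = -2B + 17.7 is linear with a = -2, b = 17.7.
μ_S = a·μ_B + b = (-2)·66.7 + 17.7 = -115.7.
SD(B) = √225 = 15.
SD(S) = |a|·SD(B) = |-2|·15 = 30.
σ²_S = a²·σ²_B = (-2)²·225 = 900 (the additive constant 17.7 does not affect variance).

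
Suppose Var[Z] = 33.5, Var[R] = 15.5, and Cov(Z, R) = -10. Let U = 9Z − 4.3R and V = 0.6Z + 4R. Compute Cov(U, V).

Cov(U, V) = -419.9

By bilinearity, Cov(U, V) = ac·Var[Z] + bd·Var[R] + (ad+bc)·Cov(Z, R), with a=9, b=-4.3, c=0.6, d=4.
ac·Var[Z] = 9·0.6·33.5 = 180.9
bd·Var[R] = (-4.3)·4·15.5 = -266.6
(ad+bc)·Cov(Z, R) = (33.42)·(-10) = -334.2
Cov(U, V) = 180.9 + (-266.6) + (-334.2) = -419.9.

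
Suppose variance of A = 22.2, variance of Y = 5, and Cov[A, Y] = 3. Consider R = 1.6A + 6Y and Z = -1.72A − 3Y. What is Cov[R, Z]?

Cov[R, Z] = -196.4544

By bilinearity, Cov[R, Z] = ac·variance of A + bd·variance of Y + (ad+bc)·Cov[A, Y], with a=1.6, b=6, c=-1.72, d=-3.
ac·variance of A = 1.6·(-1.72)·22.2 = -61.0944
bd·variance of Y = 6·(-3)·5 = -90
(ad+bc)·Cov[A, Y] = (-15.12)·3 = -45.36
Cov[R, Z] = -61.0944 + (-90) + (-45.36) = -196.4544.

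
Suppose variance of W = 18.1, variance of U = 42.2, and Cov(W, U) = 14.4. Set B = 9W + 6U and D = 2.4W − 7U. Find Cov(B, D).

By bilinearity, Cov(B, D) = ac·variance of W + bd·variance of U + (ad+bc)·Cov(W, U), with a=9, b=6, c=2.4, d=-7.
ac·variance of W = 9·2.4·18.1 = 390.96
bd·variance of U = 6·(-7)·42.2 = -1772.4
(ad+bc)·Cov(W, U) = (-48.6)·14.4 = -699.84
Cov(B, D) = 390.96 + (-1772.4) + (-699.84) = -2081.28.

Cov(B, D) = -2081.28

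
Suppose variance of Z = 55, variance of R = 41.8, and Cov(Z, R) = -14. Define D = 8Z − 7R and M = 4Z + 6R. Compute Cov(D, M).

Cov(D, M) = -275.6

By bilinearity, Cov(D, M) = ac·variance of Z + bd·variance of R + (ad+bc)·Cov(Z, R), with a=8, b=-7, c=4, d=6.
ac·variance of Z = 8·4·55 = 1760
bd·variance of R = (-7)·6·41.8 = -1755.6
(ad+bc)·Cov(Z, R) = (20)·(-14) = -280
Cov(D, M) = 1760 + (-1755.6) + (-280) = -275.6.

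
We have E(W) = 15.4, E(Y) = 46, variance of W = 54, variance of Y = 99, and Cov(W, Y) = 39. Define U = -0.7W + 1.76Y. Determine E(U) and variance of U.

E(U) = (-0.7)·E(W) + 1.76·E(Y) = (-0.7)·15.4 + 1.76·46 = 70.18.
variance of U = a²·variance of W + b²·variance of Y + 2ab·Cov(W, Y) with a = -0.7, b = 1.76.
= (-0.7)²·54 + 1.76²·99 + 2·(-0.7)·1.76·39
= 26.46 + 306.6624 + (-96.096) = 237.0264.

E(U) = 70.18, variance of U = 237.0264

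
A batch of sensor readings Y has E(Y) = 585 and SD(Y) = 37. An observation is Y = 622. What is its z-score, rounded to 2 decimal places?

z = 1.00

z = (Y − E(Y)) / SD(Y) = (622 − 585) / 37 = 1.00.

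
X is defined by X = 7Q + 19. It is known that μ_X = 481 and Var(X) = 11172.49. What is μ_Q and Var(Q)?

μ_Q = 66, Var(Q) = 228.01

From X = 7Q + 19: μ_X = a·μ_Q + b, so μ_Q = (μ_X − b)/a = (481 − 19)/7 = 66.
Var(X) = a²·Var(Q), so Var(Q) = 11172.49/7² = 228.01.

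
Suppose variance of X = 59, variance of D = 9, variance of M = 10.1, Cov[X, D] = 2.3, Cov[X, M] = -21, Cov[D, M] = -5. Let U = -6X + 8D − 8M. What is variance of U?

variance of U = a²·variance of X + b²·variance of D + c²·variance of M + 2ab·Cov[X, D] + 2ac·Cov[X, M] + 2bc·Cov[D, M], with a = -6, b = 8, c = -8.
= 2124 + 576 + 646.4 + (-220.8) + (-2016) + 640
= 1749.6.

variance of U = 1749.6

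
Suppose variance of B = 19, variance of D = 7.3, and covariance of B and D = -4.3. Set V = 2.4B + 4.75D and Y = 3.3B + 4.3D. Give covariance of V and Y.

covariance of V and Y = 187.804

By bilinearity, covariance of V and Y = ac·variance of B + bd·variance of D + (ad+bc)·covariance of B and D, with a=2.4, b=4.75, c=3.3, d=4.3.
ac·variance of B = 2.4·3.3·19 = 150.48
bd·variance of D = 4.75·4.3·7.3 = 149.1025
(ad+bc)·covariance of B and D = (25.995)·(-4.3) = -111.7785
covariance of V and Y = 150.48 + 149.1025 + (-111.7785) = 187.804.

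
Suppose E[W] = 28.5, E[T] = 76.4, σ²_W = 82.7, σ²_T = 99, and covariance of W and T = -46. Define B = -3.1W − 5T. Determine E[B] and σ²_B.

E[B] = -470.35, σ²_B = 1843.747

E[B] = (-3.1)·E[W] + (-5)·E[T] = (-3.1)·28.5 + (-5)·76.4 = -470.35.
σ²_B = a²·σ²_W + b²·σ²_T + 2ab·covariance of W and T with a = -3.1, b = -5.
= (-3.1)²·82.7 + (-5)²·99 + 2·(-3.1)·(-5)·(-46)
= 794.747 + 2475 + (-1426) = 1843.747.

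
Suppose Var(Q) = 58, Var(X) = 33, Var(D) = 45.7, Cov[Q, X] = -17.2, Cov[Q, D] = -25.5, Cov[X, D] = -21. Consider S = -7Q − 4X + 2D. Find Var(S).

Var(S) = a²·Var(Q) + b²·Var(X) + c²·Var(D) + 2ab·Cov[Q, X] + 2ac·Cov[Q, D] + 2bc·Cov[X, D], with a = -7, b = -4, c = 2.
= 2842 + 528 + 182.8 + (-963.2) + 714 + 336
= 3639.6.

Var(S) = 3639.6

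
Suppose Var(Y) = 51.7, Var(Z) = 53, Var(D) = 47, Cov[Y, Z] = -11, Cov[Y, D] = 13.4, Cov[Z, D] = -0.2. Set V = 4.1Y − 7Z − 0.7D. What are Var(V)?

Var(V) = 4041.631

Var(V) = a²·Var(Y) + b²·Var(Z) + c²·Var(D) + 2ab·Cov[Y, Z] + 2ac·Cov[Y, D] + 2bc·Cov[Z, D], with a = 4.1, b = -7, c = -0.7.
= 869.077 + 2597 + 23.03 + 631.4 + (-76.916) + (-1.96)
= 4041.631.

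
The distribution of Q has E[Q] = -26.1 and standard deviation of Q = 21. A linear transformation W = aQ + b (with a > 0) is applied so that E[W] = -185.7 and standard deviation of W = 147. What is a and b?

standard deviation of W = a·standard deviation of Q (a > 0), so a = 147/21 = 7.
E[W] = a·E[Q] + b, so b = -185.7 − 7·(-26.1) = -3.

a = 7, b = -3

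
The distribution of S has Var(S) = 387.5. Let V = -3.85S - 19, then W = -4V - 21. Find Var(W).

Var(V) = (-3.85)²·387.5 = 5743.71875.
Var(W) = (-4)²·5743.71875 = 91899.5.

Var(W) = 91899.5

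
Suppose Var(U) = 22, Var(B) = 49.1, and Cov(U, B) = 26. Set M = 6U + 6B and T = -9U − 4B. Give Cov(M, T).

By bilinearity, Cov(M, T) = ac·Var(U) + bd·Var(B) + (ad+bc)·Cov(U, B), with a=6, b=6, c=-9, d=-4.
ac·Var(U) = 6·(-9)·22 = -1188
bd·Var(B) = 6·(-4)·49.1 = -1178.4
(ad+bc)·Cov(U, B) = (-78)·26 = -2028
Cov(M, T) = -1188 + (-1178.4) + (-2028) = -4394.4.

Cov(M, T) = -4394.4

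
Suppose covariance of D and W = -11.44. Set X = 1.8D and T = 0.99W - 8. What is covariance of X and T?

covariance of X and T = -20.38608

covariance of X and T = a·c·covariance of D and W = 1.8·0.99·(-11.44) = -20.38608. Additive constants drop out.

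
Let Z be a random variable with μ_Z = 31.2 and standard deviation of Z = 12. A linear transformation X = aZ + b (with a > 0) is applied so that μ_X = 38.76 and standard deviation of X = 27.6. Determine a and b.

a = 2.3, b = -33

standard deviation of X = a·standard deviation of Z (a > 0), so a = 27.6/12 = 2.3.
μ_X = a·μ_Z + b, so b = 38.76 − 2.3·31.2 = -33.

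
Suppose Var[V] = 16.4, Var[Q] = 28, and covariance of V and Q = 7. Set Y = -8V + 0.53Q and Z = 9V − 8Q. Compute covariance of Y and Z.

covariance of Y and Z = -818.13

By bilinearity, covariance of Y and Z = ac·Var[V] + bd·Var[Q] + (ad+bc)·covariance of V and Q, with a=-8, b=0.53, c=9, d=-8.
ac·Var[V] = (-8)·9·16.4 = -1180.8
bd·Var[Q] = 0.53·(-8)·28 = -118.72
(ad+bc)·covariance of V and Q = (68.77)·7 = 481.39
covariance of Y and Z = -1180.8 + (-118.72) + 481.39 = -818.13.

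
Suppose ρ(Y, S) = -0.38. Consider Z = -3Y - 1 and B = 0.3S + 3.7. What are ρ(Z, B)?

ρ(Z, B) = 0.38

Linear rescalings preserve |correlation|; the slopes -3 and 0.3 have opposite signs, so the correlation flips sign: ρ(Z, B) = −ρ(Y, S) = 0.38.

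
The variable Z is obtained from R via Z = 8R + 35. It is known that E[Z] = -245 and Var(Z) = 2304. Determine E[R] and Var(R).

E[R] = -35, Var(R) = 36

From Z = 8R + 35: E[Z] = a·E[R] + b, so E[R] = (E[Z] − b)/a = (-245 − 35)/8 = -35.
Var(Z) = a²·Var(R), so Var(R) = 2304/8² = 36.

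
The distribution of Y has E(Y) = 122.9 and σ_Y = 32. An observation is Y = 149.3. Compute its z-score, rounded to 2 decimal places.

z = (Y − E(Y)) / σ_Y = (149.3 − 122.9) / 32 ≈ 0.83.

z = 0.83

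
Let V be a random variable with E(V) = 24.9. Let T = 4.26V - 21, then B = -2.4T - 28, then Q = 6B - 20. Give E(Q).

E(T) = 4.26·24.9 + (-21) = 85.074.
E(B) = (-2.4)·85.074 + (-28) = -232.1776.
E(Q) = 6·(-232.1776) + (-20) = -1413.0656.

E(Q) = -1413.0656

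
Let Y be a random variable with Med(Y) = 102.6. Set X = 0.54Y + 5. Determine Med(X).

A linear map preserves order up to sign, so Med(X) = a·Med(Y) + b = 0.54·102.6 + 5 = 60.404.

Med(X) = 60.404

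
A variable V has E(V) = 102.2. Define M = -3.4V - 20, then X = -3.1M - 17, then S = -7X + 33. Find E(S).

E(S) = -7822.316

E(M) = (-3.4)·102.2 + (-20) = -367.48.
E(X) = (-3.1)·(-367.48) + (-17) = 1122.188.
E(S) = (-7)·1122.188 + 33 = -7822.316.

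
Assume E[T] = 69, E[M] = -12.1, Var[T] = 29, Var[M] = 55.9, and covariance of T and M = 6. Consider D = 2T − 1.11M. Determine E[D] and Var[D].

E[D] = 151.431, Var[D] = 158.23439

E[D] = 2·E[T] + (-1.11)·E[M] = 2·69 + (-1.11)·(-12.1) = 151.431.
Var[D] = a²·Var[T] + b²·Var[M] + 2ab·covariance of T and M with a = 2, b = -1.11.
= 2²·29 + (-1.11)²·55.9 + 2·2·(-1.11)·6
= 116 + 68.87439 + (-26.64) = 158.23439.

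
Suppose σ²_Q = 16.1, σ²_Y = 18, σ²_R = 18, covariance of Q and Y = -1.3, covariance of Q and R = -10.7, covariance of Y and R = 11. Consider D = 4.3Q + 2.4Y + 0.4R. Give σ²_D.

σ²_D = 361.729

σ²_D = a²·σ²_Q + b²·σ²_Y + c²·σ²_R + 2ab·covariance of Q and Y + 2ac·covariance of Q and R + 2bc·covariance of Y and R, with a = 4.3, b = 2.4, c = 0.4.
= 297.689 + 103.68 + 2.88 + (-26.832) + (-36.808) + 21.12
= 361.729.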